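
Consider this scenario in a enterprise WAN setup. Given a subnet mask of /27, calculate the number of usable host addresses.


Given: subnet mask /27
Host bits = 32 - 27 = 5
Total addresses = 2^5 = 32
Usable hosts = 32 - 2 (network + broadcast) = 30

30


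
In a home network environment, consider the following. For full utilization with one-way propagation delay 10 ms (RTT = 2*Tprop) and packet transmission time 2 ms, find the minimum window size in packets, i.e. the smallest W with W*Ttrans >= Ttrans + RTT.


Given: Ttrans = 2 ms, RTT = 20 ms (= 2 * Tprop, Tprop = 10 ms)
Time until first ACK returns = Ttrans + RTT = 2 + 20 = 22 ms
Need W * Ttrans >= Ttrans + RTT  ->  W >= (Ttrans + RTT) / Ttrans
(Ttrans + RTT) / Ttrans = 22 / 2 = 11
W_min = ceil(11) = 11

11


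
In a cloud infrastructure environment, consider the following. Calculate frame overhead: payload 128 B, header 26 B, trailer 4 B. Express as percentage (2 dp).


Given: payload = 128 B, header = 26 B, trailer = 4 B
Overhead bytes = header + trailer = 26 + 4 = 30
Total frame = payload + overhead = 128 + 30 = 158
Overhead % = 30 / 158 * 100 = 18.9873% -> 18.99% (2 dp)

18.99


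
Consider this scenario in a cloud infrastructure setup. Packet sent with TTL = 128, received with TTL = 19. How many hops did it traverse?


Given: initial TTL = 128, received TTL = 19
Hops = initial TTL - received TTL
Hops = 128 - 19 = 109

109


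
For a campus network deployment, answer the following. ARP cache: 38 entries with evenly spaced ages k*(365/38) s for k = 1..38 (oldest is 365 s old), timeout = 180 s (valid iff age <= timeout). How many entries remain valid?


Ages are k * 365/38 s for k = 1..38 (spacing = 9.6053 s).
Entry k is valid iff k * 365/38 <= 180 iff k <= 38 * 180 / 365 = 18.7397
n_valid = floor(18.7397) = 18
(n_stale = 38 - 18 = 20)

18


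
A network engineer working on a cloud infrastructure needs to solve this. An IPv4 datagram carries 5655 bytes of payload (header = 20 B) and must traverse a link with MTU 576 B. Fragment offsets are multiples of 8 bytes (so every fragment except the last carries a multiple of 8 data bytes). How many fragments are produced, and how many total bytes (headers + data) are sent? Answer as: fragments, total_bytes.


Max data per non-final fragment = floor((MTU - header)/8)*8 = floor((576 - 20)/8)*8 = floor(556/8)*8 = 552 B
Final fragment needs no 8-byte alignment: it can carry up to MTU - header = 556 B
Non-final fragments needed = ceil((payload - 556) / 552) = ceil(5099/552) = ceil(9.2373) = 10
Number of fragments = 10 + 1 = 11
Fragment sizes (data): 10 * 552 B + 135 B (last, 135 <= 556 OK)
Total bytes sent = payload + n_frags * header = 5655 + 11*20 = 5655 + 220 = 5875 B

11, 5875


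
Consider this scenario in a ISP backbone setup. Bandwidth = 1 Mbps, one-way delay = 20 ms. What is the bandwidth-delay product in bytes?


Given: bandwidth = 1 Mbps, delay = 20 ms
BDP in bits = 1 * 10^6 * 20 / 1000
BDP in bits = 20000
BDP in bytes = 20000 / 8 = 2500

2500


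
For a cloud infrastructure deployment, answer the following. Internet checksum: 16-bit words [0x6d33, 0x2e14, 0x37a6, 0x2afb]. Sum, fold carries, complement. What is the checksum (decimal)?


Given words: [0x6d33, 0x2e14, 0x37a6, 0x2afb]
Step 1: Sum all words
Raw sum = 27955 + 11796 + 14246 + 11003 = 65000
One's complement = ~65000 & 0xFFFF = 535

535


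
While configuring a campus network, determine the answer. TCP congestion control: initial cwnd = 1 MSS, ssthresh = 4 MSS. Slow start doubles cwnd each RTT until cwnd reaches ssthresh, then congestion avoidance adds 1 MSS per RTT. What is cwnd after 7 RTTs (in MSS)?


RTT 0: cwnd = 1 MSS (initial)
RTT 1: cwnd = 2 MSS (slow start, doubled)
RTT 2: cwnd = 4 MSS (slow start, doubled)
RTT 3: cwnd = 5 MSS (congestion avoidance, +1)
RTT 4: cwnd = 6 MSS (congestion avoidance, +1)
RTT 5: cwnd = 7 MSS (congestion avoidance, +1)
RTT 6: cwnd = 8 MSS (congestion avoidance, +1)
RTT 7: cwnd = 9 MSS (congestion avoidance, +1)

9


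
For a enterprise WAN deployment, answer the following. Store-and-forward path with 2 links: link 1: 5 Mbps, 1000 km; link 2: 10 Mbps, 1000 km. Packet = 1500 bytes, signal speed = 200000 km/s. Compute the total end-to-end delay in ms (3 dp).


Packet = 1500 bytes = 12000 bits. Store-and-forward: sum (t_trans + t_prop) per link.
Link 1: t_trans = 12000/(5*10^6) s = 2.4000 ms; t_prop = 1000/200000 s = 5.0000 ms; subtotal = 7.4000 ms
Link 2: t_trans = 12000/(10*10^6) s = 1.2000 ms; t_prop = 1000/200000 s = 5.0000 ms; subtotal = 6.2000 ms
End-to-end = 7.4000 + 6.2000 = 13.6000 ms -> 13.600 ms (3 dp)

13.600


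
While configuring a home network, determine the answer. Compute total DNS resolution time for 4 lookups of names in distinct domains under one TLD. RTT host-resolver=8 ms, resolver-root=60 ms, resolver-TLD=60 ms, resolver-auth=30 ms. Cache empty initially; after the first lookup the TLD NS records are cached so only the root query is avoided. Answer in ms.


Lookup 1 (cold cache): local + root + TLD + auth = 8 + 60 + 60 + 30 = 158 ms
Lookups 2..4 (TLD NS cached -> skip root; new domain -> still ask TLD and auth): local + TLD + auth = 8 + 60 + 30 = 98 ms each
Remaining 3 lookups: 3 * 98 = 294 ms
Total = 158 + 294 = 452 ms

452


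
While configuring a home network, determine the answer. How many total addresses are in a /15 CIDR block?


Given: CIDR prefix /15
Host bits = 32 - 15 = 17
Total addresses = 2^17 = 131072

131072


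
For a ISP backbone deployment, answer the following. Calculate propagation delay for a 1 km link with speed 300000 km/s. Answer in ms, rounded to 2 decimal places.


Given: distance = 1 km, speed = 300000 km/s
Delay = distance / speed = 1 / 300000 seconds
Delay in ms = 1 * 1000 / 300000
Delay = 0.0033 ms
Rounded to 2 dp = 0.00 ms

0.00


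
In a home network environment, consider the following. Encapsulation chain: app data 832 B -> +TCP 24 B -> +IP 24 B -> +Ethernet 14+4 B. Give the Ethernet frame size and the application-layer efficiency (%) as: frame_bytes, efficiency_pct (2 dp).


TCP segment = 832 + 24 = 856 B
IP packet = 856 + 24 = 880 B
Ethernet frame = 880 + 14 + 4 = 898 B
Efficiency = app / frame = 832 / 898 = 0.926503 = 92.6503% -> 92.65% (2 dp)

898, 92.65


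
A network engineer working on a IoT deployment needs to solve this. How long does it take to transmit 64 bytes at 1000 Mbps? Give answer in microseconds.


Given: packet = 64 bytes, bandwidth = 1000 Mbps
Packet in bits = 64 * 8 = 512 bits
Bandwidth = 1000 * 10^6 = 1000000000 bps
Time = 512 / 1000000000 seconds
Time in us = 512 * 10^6 / 1000000000 = 0.512

0.512


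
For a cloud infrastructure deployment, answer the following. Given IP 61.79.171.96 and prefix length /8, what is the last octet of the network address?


Given: IP = 61.79.171.96, prefix = /8
Subnet mask = 255.0.0.0
Last octet of IP: 96
Last octet of mask: 0
Network last octet = 96 AND 0 = 0

0


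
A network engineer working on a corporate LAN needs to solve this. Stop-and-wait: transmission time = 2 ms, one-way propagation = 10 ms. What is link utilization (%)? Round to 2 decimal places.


Given: Ttrans = 2 ms, Tprop = 10 ms
RTT = 2 * Tprop = 2 * 10 = 20 ms
U = Ttrans / (Ttrans + RTT)
U = 2 / (2 + 20)
U = 2 / 22 = 0.090909
U% = 9.09%

9.09


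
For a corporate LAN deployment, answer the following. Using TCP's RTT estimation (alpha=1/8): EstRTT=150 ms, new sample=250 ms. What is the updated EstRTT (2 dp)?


Given: EstRTT = 150 ms, SampleRTT = 250 ms, alpha = 1/8
New EstRTT = (1 - alpha) * EstRTT + alpha * SampleRTT
(7/8) * 150 = 131.25
(1/8) * 250 = 31.25
New EstRTT = 131.25 + 31.25 = 162.5 ms -> 162.50 ms (2 dp)

162.50


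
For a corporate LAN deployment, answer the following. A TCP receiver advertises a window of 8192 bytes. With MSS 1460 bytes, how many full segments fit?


Given: RWND = 8192 bytes, MSS = 1460 bytes
Full segments = floor(RWND / MSS)
Full segments = floor(8192 / 1460)
Full segments = floor(5.611) = 5

5


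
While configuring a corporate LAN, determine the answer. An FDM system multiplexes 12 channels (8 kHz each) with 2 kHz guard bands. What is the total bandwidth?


Given: 12 channels, 8 kHz each, guard = 2 kHz
Channel bandwidth = 12 * 8 = 96 kHz
Guard bands = 11 gaps * 2 kHz = 22 kHz
Total = 96 + 22 = 118 kHz

118


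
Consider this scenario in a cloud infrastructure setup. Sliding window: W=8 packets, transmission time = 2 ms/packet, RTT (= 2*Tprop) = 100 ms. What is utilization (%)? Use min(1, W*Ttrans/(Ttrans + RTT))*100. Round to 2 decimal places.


Given: W = 8, Ttrans = 2 ms, RTT = 100 ms (= 2 * Tprop, Tprop = 50 ms)
Cycle time = Ttrans + RTT = 2 + 100 = 102 ms (first packet sent until its ACK returns)
W * Ttrans = 8 * 2 = 16 ms of sending per cycle
W * Ttrans / (Ttrans + RTT) = 16 / 102 = 0.156863
U = min(1, 0.156863) = 0.156863
U% = 15.69%

15.69


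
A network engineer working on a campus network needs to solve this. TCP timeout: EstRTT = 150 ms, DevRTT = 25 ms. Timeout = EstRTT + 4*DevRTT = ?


Given: EstRTT = 150 ms, DevRTT = 25 ms
Timeout = EstRTT + 4 * DevRTT
4 * DevRTT = 4 * 25 = 100
Timeout = 150 + 100 = 250 ms

250


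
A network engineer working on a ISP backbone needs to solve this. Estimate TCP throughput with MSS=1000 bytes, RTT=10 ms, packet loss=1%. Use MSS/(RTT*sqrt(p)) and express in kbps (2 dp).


Given: MSS = 1000 bytes, RTT = 10 ms, loss = 1%
RTT in seconds = 10 / 1000 = 0.01
Loss rate = 1% = 0.01
sqrt(loss) = sqrt(0.01) = 0.1
Throughput (bytes/s) = 1000 / (0.01 * 0.1) = 1000000.0000
Throughput (kbps) = 1000000.0000 * 8 / 1000 = 8000.000000 -> 8000.00 kbps (2 dp)

8000.00


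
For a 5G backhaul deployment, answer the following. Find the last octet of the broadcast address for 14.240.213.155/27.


Given: IP = 14.240.213.155, prefix = /27
Host bits = 32 - 27 = 5
Network last octet = 155 AND mask = 128
Host part size = 2^5 - 1 = 31
Broadcast last octet = 128 OR 31 = 159

159


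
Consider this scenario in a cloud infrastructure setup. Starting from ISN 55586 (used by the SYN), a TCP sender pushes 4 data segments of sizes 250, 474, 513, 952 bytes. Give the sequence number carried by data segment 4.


The SYN occupies sequence number ISN = 55586, so the first data byte is ISN + 1 = 55587.
SEQ of data segment i = (ISN + 1) + sum of payload sizes of segments 1..i-1.
Segment 1: SEQ = 55587, payload = 250 bytes
Segment 2: SEQ = 55837, payload = 474 bytes
Segment 3: SEQ = 56311, payload = 513 bytes
Segment 4: SEQ = 56824, payload = 952 bytes
SEQ of segment 4 = 55587 + 250 + 474 + 513 = 56824

56824


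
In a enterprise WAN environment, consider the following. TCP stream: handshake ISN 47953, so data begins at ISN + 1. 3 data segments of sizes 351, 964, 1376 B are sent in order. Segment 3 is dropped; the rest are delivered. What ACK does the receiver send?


SYN uses sequence number 47953; first data byte = ISN + 1 = 47954.
Segment 1: SEQ = 47954, len = 351 B, covers [47954, 48304]
Segment 2: SEQ = 48305, len = 964 B, covers [48305, 49268]
Segment 3: SEQ = 49269, len = 1376 B, covers [49269, 50644] [LOST]
In-order data received: bytes [47954, 49268] (segments 1..2).
Segment 3 missing -> gap begins at byte 49269.
Cumulative ACK = next expected in-order byte = 47954 + 351 + 964 = 49269

49269


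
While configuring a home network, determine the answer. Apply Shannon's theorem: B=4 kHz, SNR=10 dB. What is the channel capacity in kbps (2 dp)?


Given: B = 4 kHz, SNR = 10 dB
SNR linear = 10^(10/10) = 10
1 + SNR = 11
log2(11) = 3.4594316186
C = 4 * 1000 * 3.4594316186 = 13837.7265 bps
C = 13.837726 kbps -> 13.84 kbps (2 dp)

13.84


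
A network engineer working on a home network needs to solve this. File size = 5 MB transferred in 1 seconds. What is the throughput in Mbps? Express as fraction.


Given: file = 5 MB, time = 1 s
File in Mb = 5 * 8 = 40 Mb
Throughput = 40 / 1 Mbps
Throughput = 40 Mbps

40


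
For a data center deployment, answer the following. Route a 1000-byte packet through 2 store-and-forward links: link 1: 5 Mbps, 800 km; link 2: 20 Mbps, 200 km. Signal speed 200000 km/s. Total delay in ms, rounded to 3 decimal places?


Packet = 1000 bytes = 8000 bits. Store-and-forward: sum (t_trans + t_prop) per link.
Link 1: t_trans = 8000/(5*10^6) s = 1.6000 ms; t_prop = 800/200000 s = 4.0000 ms; subtotal = 5.6000 ms
Link 2: t_trans = 8000/(20*10^6) s = 0.4000 ms; t_prop = 200/200000 s = 1.0000 ms; subtotal = 1.4000 ms
End-to-end = 5.6000 + 1.4000 = 7.0000 ms -> 7.000 ms (3 dp)

7.000


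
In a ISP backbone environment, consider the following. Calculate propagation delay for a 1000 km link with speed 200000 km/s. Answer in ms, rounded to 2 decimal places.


Given: distance = 1000 km, speed = 200000 km/s
Delay = distance / speed = 1000 / 200000 seconds
Delay in ms = 1000 * 1000 / 200000
Delay = 5.0000 ms
Rounded to 2 dp = 5.00 ms

5.00


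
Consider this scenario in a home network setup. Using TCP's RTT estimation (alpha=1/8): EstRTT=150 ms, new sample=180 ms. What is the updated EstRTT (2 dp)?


Given: EstRTT = 150 ms, SampleRTT = 180 ms, alpha = 1/8
New EstRTT = (1 - alpha) * EstRTT + alpha * SampleRTT
(7/8) * 150 = 131.25
(1/8) * 180 = 22.5
New EstRTT = 131.25 + 22.5 = 153.75 ms -> 153.75 ms (2 dp)

153.75


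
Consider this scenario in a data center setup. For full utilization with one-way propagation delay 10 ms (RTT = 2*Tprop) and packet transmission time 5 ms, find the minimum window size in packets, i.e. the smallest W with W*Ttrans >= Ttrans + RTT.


Given: Ttrans = 5 ms, RTT = 20 ms (= 2 * Tprop, Tprop = 10 ms)
Time until first ACK returns = Ttrans + RTT = 5 + 20 = 25 ms
Need W * Ttrans >= Ttrans + RTT  ->  W >= (Ttrans + RTT) / Ttrans
(Ttrans + RTT) / Ttrans = 25 / 5 = 5
W_min = ceil(5) = 5

5


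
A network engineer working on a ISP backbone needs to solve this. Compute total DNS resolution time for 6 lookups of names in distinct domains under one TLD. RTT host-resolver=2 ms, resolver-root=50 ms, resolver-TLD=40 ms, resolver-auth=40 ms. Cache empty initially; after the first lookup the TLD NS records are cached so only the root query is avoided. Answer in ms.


Lookup 1 (cold cache): local + root + TLD + auth = 2 + 50 + 40 + 40 = 132 ms
Lookups 2..6 (TLD NS cached -> skip root; new domain -> still ask TLD and auth): local + TLD + auth = 2 + 40 + 40 = 82 ms each
Remaining 5 lookups: 5 * 82 = 410 ms
Total = 132 + 410 = 542 ms

542


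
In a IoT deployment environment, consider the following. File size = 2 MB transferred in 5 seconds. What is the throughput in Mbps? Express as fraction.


Given: file = 2 MB, time = 5 s
File in Mb = 2 * 8 = 16 Mb
Throughput = 16 / 5 Mbps
Throughput = 16/5 Mbps

16/5


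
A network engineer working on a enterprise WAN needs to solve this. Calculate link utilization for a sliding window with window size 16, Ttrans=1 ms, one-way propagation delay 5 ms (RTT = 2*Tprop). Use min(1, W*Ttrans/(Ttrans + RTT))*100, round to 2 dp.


Given: W = 16, Ttrans = 1 ms, RTT = 10 ms (= 2 * Tprop, Tprop = 5 ms)
Cycle time = Ttrans + RTT = 1 + 10 = 11 ms (first packet sent until its ACK returns)
W * Ttrans = 16 * 1 = 16 ms of sending per cycle
W * Ttrans / (Ttrans + RTT) = 16 / 11 = 1.454545
U = min(1, 1.454545) = 1.000000
U% = 100.00%

100.00


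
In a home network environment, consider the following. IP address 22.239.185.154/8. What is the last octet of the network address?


Given: IP = 22.239.185.154, prefix = /8
Subnet mask = 255.0.0.0
Last octet of IP: 154
Last octet of mask: 0
Network last octet = 154 AND 0 = 0

0


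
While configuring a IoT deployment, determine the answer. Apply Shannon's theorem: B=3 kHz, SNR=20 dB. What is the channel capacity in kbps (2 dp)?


Given: B = 3 kHz, SNR = 20 dB
SNR linear = 10^(20/10) = 100
1 + SNR = 101
log2(101) = 6.6582114828
C = 3 * 1000 * 6.6582114828 = 19974.6344 bps
C = 19.974634 kbps -> 19.97 kbps (2 dp)

19.97


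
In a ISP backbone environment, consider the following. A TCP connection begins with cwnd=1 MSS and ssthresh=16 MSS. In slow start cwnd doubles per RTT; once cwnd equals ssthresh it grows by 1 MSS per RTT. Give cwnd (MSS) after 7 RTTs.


RTT 0: cwnd = 1 MSS (initial)
RTT 1: cwnd = 2 MSS (slow start, doubled)
RTT 2: cwnd = 4 MSS (slow start, doubled)
RTT 3: cwnd = 8 MSS (slow start, doubled)
RTT 4: cwnd = 16 MSS (slow start, doubled)
RTT 5: cwnd = 17 MSS (congestion avoidance, +1)
RTT 6: cwnd = 18 MSS (congestion avoidance, +1)
RTT 7: cwnd = 19 MSS (congestion avoidance, +1)

19


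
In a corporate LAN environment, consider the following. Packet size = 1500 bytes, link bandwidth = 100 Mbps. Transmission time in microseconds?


Given: packet = 1500 bytes, bandwidth = 100 Mbps
Packet in bits = 1500 * 8 = 12000 bits
Bandwidth = 100 * 10^6 = 100000000 bps
Time = 12000 / 100000000 seconds
Time in us = 12000 * 10^6 / 100000000 = 120

120


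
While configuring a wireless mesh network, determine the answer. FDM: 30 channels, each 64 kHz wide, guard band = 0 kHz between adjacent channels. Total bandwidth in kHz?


Given: 30 channels, 64 kHz each, guard = 0 kHz
Channel bandwidth = 30 * 64 = 1920 kHz
Guard bands = 29 gaps * 0 kHz = 0 kHz
Total = 1920 + 0 = 1920 kHz

1920


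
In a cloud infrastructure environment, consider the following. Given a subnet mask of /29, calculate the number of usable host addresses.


Given: subnet mask /29
Host bits = 32 - 29 = 3
Total addresses = 2^3 = 8
Usable hosts = 8 - 2 (network + broadcast) = 6

6


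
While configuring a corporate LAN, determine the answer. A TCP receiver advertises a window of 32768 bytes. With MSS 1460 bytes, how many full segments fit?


Given: RWND = 32768 bytes, MSS = 1460 bytes
Full segments = floor(RWND / MSS)
Full segments = floor(32768 / 1460)
Full segments = floor(22.4438) = 22

22


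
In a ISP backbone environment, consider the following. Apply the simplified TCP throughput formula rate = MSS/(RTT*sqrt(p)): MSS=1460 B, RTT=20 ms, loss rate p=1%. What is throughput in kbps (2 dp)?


Given: MSS = 1460 bytes, RTT = 20 ms, loss = 1%
RTT in seconds = 20 / 1000 = 0.02
Loss rate = 1% = 0.01
sqrt(loss) = sqrt(0.01) = 0.1
Throughput (bytes/s) = 1460 / (0.02 * 0.1) = 730000.0000
Throughput (kbps) = 730000.0000 * 8 / 1000 = 5840.000000 -> 5840.00 kbps (2 dp)

5840.00


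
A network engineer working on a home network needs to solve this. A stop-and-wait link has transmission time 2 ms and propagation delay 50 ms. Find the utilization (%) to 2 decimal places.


Given: Ttrans = 2 ms, Tprop = 50 ms
RTT = 2 * Tprop = 2 * 50 = 100 ms
U = Ttrans / (Ttrans + RTT)
U = 2 / (2 + 100)
U = 2 / 102 = 0.019608
U% = 1.96%

1.96


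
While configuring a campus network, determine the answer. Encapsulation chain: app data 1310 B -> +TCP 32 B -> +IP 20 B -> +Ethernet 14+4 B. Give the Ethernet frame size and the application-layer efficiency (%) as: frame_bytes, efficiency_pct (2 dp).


TCP segment = 1310 + 32 = 1342 B
IP packet = 1342 + 20 = 1362 B
Ethernet frame = 1362 + 14 + 4 = 1380 B
Efficiency = app / frame = 1310 / 1380 = 0.949275 = 94.9275% -> 94.93% (2 dp)

1380, 94.93


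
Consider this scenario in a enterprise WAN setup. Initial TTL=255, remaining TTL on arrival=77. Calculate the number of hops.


Given: initial TTL = 255, received TTL = 77
Hops = initial TTL - received TTL
Hops = 255 - 77 = 178

178


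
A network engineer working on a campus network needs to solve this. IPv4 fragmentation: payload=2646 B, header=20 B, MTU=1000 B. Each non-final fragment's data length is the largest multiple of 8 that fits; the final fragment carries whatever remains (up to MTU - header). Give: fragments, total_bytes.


Max data per non-final fragment = floor((MTU - header)/8)*8 = floor((1000 - 20)/8)*8 = floor(980/8)*8 = 976 B
Final fragment needs no 8-byte alignment: it can carry up to MTU - header = 980 B
Non-final fragments needed = ceil((payload - 980) / 976) = ceil(1666/976) = ceil(1.7070) = 2
Number of fragments = 2 + 1 = 3
Fragment sizes (data): 2 * 976 B + 694 B (last, 694 <= 980 OK)
Total bytes sent = payload + n_frags * header = 2646 + 3*20 = 2646 + 60 = 2706 B

3, 2706


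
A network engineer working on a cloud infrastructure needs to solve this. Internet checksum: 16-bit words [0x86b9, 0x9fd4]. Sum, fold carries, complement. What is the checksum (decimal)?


Given words: [0x86b9, 0x9fd4]
Step 1: Sum all words
Raw sum = 34489 + 40916 = 75405
Step 2: Fold carry: (9869 + 1) = 9870
One's complement = ~9870 & 0xFFFF = 55665

55665


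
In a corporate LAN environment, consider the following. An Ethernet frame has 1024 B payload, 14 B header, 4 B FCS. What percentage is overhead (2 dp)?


Given: payload = 1024 B, header = 14 B, trailer = 4 B
Overhead bytes = header + trailer = 14 + 4 = 18
Total frame = payload + overhead = 1024 + 18 = 1042
Overhead % = 18 / 1042 * 100 = 1.7274% -> 1.73% (2 dp)

1.73


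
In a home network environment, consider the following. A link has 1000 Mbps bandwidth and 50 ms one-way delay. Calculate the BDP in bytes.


Given: bandwidth = 1000 Mbps, delay = 50 ms
BDP in bits = 1000 * 10^6 * 50 / 1000
BDP in bits = 50000000
BDP in bytes = 50000000 / 8 = 6250000

6250000


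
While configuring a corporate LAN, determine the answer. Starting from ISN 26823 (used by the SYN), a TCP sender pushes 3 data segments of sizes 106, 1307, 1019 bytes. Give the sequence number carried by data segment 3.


The SYN occupies sequence number ISN = 26823, so the first data byte is ISN + 1 = 26824.
SEQ of data segment i = (ISN + 1) + sum of payload sizes of segments 1..i-1.
Segment 1: SEQ = 26824, payload = 106 bytes
Segment 2: SEQ = 26930, payload = 1307 bytes
Segment 3: SEQ = 28237, payload = 1019 bytes
SEQ of segment 3 = 26824 + 106 + 1307 = 28237

28237


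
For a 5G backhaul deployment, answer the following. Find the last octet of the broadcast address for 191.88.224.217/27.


Given: IP = 191.88.224.217, prefix = /27
Host bits = 32 - 27 = 5
Network last octet = 217 AND mask = 192
Host part size = 2^5 - 1 = 31
Broadcast last octet = 192 OR 31 = 223

223


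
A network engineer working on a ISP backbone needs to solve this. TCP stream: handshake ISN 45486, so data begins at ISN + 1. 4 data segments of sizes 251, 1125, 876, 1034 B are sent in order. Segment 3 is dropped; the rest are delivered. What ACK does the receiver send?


SYN uses sequence number 45486; first data byte = ISN + 1 = 45487.
Segment 1: SEQ = 45487, len = 251 B, covers [45487, 45737]
Segment 2: SEQ = 45738, len = 1125 B, covers [45738, 46862]
Segment 3: SEQ = 46863, len = 876 B, covers [46863, 47738] [LOST]
Segment 4: SEQ = 47739, len = 1034 B, covers [47739, 48772]
In-order data received: bytes [45487, 46862] (segments 1..2).
Segment 3 missing -> gap begins at byte 46863; later segments buffered out of order.
Cumulative ACK = next expected in-order byte = 45487 + 251 + 1125 = 46863

46863


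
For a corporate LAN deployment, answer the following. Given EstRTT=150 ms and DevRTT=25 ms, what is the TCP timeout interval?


Given: EstRTT = 150 ms, DevRTT = 25 ms
Timeout = EstRTT + 4 * DevRTT
4 * DevRTT = 4 * 25 = 100
Timeout = 150 + 100 = 250 ms

250


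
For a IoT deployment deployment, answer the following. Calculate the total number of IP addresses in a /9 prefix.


Given: CIDR prefix /9
Host bits = 32 - 9 = 23
Total addresses = 2^23 = 8388608

8388608


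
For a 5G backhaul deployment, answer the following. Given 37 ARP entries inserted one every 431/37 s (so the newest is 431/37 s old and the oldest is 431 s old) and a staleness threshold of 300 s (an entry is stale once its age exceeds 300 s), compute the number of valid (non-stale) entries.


Ages are k * 431/37 s for k = 1..37 (spacing = 11.6486 s).
Entry k is valid iff k * 431/37 <= 300 iff k <= 37 * 300 / 431 = 25.7541
n_valid = floor(25.7541) = 25
(n_stale = 37 - 25 = 12)

25


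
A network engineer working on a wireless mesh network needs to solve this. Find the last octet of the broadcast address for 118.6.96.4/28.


Given: IP = 118.6.96.4, prefix = /28
Host bits = 32 - 28 = 4
Network last octet = 4 AND mask = 0
Host part size = 2^4 - 1 = 15
Broadcast last octet = 0 OR 15 = 15

15


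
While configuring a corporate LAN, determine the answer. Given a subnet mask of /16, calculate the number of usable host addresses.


Given: subnet mask /16
Host bits = 32 - 16 = 16
Total addresses = 2^16 = 65536
Usable hosts = 65536 - 2 (network + broadcast) = 65534

65534


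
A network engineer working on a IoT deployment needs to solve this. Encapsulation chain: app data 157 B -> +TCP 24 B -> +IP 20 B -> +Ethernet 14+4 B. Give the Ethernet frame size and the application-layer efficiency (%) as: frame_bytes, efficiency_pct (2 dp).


TCP segment = 157 + 24 = 181 B
IP packet = 181 + 20 = 201 B
Ethernet frame = 201 + 14 + 4 = 219 B
Efficiency = app / frame = 157 / 219 = 0.716895 = 71.6895% -> 71.69% (2 dp)

219, 71.69


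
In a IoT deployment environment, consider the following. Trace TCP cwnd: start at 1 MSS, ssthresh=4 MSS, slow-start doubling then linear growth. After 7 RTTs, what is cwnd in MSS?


RTT 0: cwnd = 1 MSS (initial)
RTT 1: cwnd = 2 MSS (slow start, doubled)
RTT 2: cwnd = 4 MSS (slow start, doubled)
RTT 3: cwnd = 5 MSS (congestion avoidance, +1)
RTT 4: cwnd = 6 MSS (congestion avoidance, +1)
RTT 5: cwnd = 7 MSS (congestion avoidance, +1)
RTT 6: cwnd = 8 MSS (congestion avoidance, +1)
RTT 7: cwnd = 9 MSS (congestion avoidance, +1)

9


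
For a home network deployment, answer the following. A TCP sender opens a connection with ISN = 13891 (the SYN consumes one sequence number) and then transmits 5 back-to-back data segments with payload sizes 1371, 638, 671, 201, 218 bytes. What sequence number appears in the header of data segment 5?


The SYN occupies sequence number ISN = 13891, so the first data byte is ISN + 1 = 13892.
SEQ of data segment i = (ISN + 1) + sum of payload sizes of segments 1..i-1.
Segment 1: SEQ = 13892, payload = 1371 bytes
Segment 2: SEQ = 15263, payload = 638 bytes
Segment 3: SEQ = 15901, payload = 671 bytes
Segment 4: SEQ = 16572, payload = 201 bytes
Segment 5: SEQ = 16773, payload = 218 bytes
SEQ of segment 5 = 13892 + 1371 + 638 + 671 + 201 = 16773

16773


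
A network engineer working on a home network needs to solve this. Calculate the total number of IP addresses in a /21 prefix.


Given: CIDR prefix /21
Host bits = 32 - 21 = 11
Total addresses = 2^11 = 2048

2048


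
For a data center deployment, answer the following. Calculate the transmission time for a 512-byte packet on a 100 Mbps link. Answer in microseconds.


Given: packet = 512 bytes, bandwidth = 100 Mbps
Packet in bits = 512 * 8 = 4096 bits
Bandwidth = 100 * 10^6 = 100000000 bps
Time = 4096 / 100000000 seconds
Time in us = 4096 * 10^6 / 100000000 = 40.96

40.96


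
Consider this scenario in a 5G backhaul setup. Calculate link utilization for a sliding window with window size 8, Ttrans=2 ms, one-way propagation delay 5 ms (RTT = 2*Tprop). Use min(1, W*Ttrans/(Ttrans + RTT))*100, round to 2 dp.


Given: W = 8, Ttrans = 2 ms, RTT = 10 ms (= 2 * Tprop, Tprop = 5 ms)
Cycle time = Ttrans + RTT = 2 + 10 = 12 ms (first packet sent until its ACK returns)
W * Ttrans = 8 * 2 = 16 ms of sending per cycle
W * Ttrans / (Ttrans + RTT) = 16 / 12 = 1.333333
U = min(1, 1.333333) = 1.000000
U% = 100.00%

100.00


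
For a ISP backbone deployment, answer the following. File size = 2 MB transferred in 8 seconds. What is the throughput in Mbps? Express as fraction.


Given: file = 2 MB, time = 8 s
File in Mb = 2 * 8 = 16 Mb
Throughput = 16 / 8 Mbps
Throughput = 2 Mbps

2


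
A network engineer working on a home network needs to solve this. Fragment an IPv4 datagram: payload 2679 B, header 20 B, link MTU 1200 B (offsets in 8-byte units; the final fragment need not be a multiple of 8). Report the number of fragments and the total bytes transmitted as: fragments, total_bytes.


Max data per non-final fragment = floor((MTU - header)/8)*8 = floor((1200 - 20)/8)*8 = floor(1180/8)*8 = 1176 B
Final fragment needs no 8-byte alignment: it can carry up to MTU - header = 1180 B
Non-final fragments needed = ceil((payload - 1180) / 1176) = ceil(1499/1176) = ceil(1.2747) = 2
Number of fragments = 2 + 1 = 3
Fragment sizes (data): 2 * 1176 B + 327 B (last, 327 <= 1180 OK)
Total bytes sent = payload + n_frags * header = 2679 + 3*20 = 2679 + 60 = 2739 B

3, 2739


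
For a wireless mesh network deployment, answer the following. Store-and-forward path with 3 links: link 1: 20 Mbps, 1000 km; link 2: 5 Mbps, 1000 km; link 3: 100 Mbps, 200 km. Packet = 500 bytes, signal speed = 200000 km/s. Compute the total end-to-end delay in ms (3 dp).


Packet = 500 bytes = 4000 bits. Store-and-forward: sum (t_trans + t_prop) per link.
Link 1: t_trans = 4000/(20*10^6) s = 0.2000 ms; t_prop = 1000/200000 s = 5.0000 ms; subtotal = 5.2000 ms
Link 2: t_trans = 4000/(5*10^6) s = 0.8000 ms; t_prop = 1000/200000 s = 5.0000 ms; subtotal = 5.8000 ms
Link 3: t_trans = 4000/(100*10^6) s = 0.0400 ms; t_prop = 200/200000 s = 1.0000 ms; subtotal = 1.0400 ms
End-to-end = 5.2000 + 5.8000 + 1.0400 = 12.0400 ms -> 12.040 ms (3 dp)

12.040


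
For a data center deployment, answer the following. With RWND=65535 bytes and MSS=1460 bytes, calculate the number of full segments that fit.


Given: RWND = 65535 bytes, MSS = 1460 bytes
Full segments = floor(RWND / MSS)
Full segments = floor(65535 / 1460)
Full segments = floor(44.887) = 44

44


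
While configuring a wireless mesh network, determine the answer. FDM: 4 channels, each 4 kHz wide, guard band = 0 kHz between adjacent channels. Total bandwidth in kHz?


Given: 4 channels, 4 kHz each, guard = 0 kHz
Channel bandwidth = 4 * 4 = 16 kHz
Guard bands = 3 gaps * 0 kHz = 0 kHz
Total = 16 + 0 = 16 kHz

16


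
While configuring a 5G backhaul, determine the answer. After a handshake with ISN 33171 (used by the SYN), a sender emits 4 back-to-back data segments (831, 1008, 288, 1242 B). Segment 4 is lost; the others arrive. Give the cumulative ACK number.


SYN uses sequence number 33171; first data byte = ISN + 1 = 33172.
Segment 1: SEQ = 33172, len = 831 B, covers [33172, 34002]
Segment 2: SEQ = 34003, len = 1008 B, covers [34003, 35010]
Segment 3: SEQ = 35011, len = 288 B, covers [35011, 35298]
Segment 4: SEQ = 35299, len = 1242 B, covers [35299, 36540] [LOST]
In-order data received: bytes [33172, 35298] (segments 1..3).
Segment 4 missing -> gap begins at byte 35299.
Cumulative ACK = next expected in-order byte = 33172 + 831 + 1008 + 288 = 35299

35299


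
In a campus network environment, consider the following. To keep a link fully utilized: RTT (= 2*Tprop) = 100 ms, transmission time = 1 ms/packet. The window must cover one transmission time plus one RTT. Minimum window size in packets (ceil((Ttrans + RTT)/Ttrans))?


Given: Ttrans = 1 ms, RTT = 100 ms (= 2 * Tprop, Tprop = 50 ms)
Time until first ACK returns = Ttrans + RTT = 1 + 100 = 101 ms
Need W * Ttrans >= Ttrans + RTT  ->  W >= (Ttrans + RTT) / Ttrans
(Ttrans + RTT) / Ttrans = 101 / 1 = 101
W_min = ceil(101) = 101

101


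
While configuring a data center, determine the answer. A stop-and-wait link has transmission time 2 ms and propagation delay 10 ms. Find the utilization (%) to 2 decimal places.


Given: Ttrans = 2 ms, Tprop = 10 ms
RTT = 2 * Tprop = 2 * 10 = 20 ms
U = Ttrans / (Ttrans + RTT)
U = 2 / (2 + 20)
U = 2 / 22 = 0.090909
U% = 9.09%

9.09


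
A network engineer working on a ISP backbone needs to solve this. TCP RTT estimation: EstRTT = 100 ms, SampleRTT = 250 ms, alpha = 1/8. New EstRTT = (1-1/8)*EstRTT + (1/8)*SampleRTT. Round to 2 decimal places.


Given: EstRTT = 100 ms, SampleRTT = 250 ms, alpha = 1/8
New EstRTT = (1 - alpha) * EstRTT + alpha * SampleRTT
(7/8) * 100 = 87.5
(1/8) * 250 = 31.25
New EstRTT = 87.5 + 31.25 = 118.75 ms -> 118.75 ms (2 dp)

118.75


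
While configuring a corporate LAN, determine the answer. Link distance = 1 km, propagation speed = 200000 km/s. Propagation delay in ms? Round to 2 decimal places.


Given: distance = 1 km, speed = 200000 km/s
Delay = distance / speed = 1 / 200000 seconds
Delay in ms = 1 * 1000 / 200000
Delay = 0.0050 ms
Rounded to 2 dp = 0.01 ms

0.01


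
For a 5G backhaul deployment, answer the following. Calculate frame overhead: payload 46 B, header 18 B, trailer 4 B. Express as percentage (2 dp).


Given: payload = 46 B, header = 18 B, trailer = 4 B
Overhead bytes = header + trailer = 18 + 4 = 22
Total frame = payload + overhead = 46 + 22 = 68
Overhead % = 22 / 68 * 100 = 32.3529% -> 32.35% (2 dp)

32.35


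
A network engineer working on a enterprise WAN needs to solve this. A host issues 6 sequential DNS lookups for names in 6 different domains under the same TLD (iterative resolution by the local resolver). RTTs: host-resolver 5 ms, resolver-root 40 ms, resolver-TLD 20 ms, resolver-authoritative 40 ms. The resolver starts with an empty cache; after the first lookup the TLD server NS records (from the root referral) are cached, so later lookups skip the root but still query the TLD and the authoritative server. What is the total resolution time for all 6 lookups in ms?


Lookup 1 (cold cache): local + root + TLD + auth = 5 + 40 + 20 + 40 = 105 ms
Lookups 2..6 (TLD NS cached -> skip root; new domain -> still ask TLD and auth): local + TLD + auth = 5 + 20 + 40 = 65 ms each
Remaining 5 lookups: 5 * 65 = 325 ms
Total = 105 + 325 = 430 ms

430


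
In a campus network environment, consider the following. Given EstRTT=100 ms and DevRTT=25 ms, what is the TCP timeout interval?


Given: EstRTT = 100 ms, DevRTT = 25 ms
Timeout = EstRTT + 4 * DevRTT
4 * DevRTT = 4 * 25 = 100
Timeout = 100 + 100 = 200 ms

200


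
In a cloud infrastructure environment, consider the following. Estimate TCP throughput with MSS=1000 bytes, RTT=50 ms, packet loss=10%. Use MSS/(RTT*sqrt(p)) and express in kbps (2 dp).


Given: MSS = 1000 bytes, RTT = 50 ms, loss = 10%
RTT in seconds = 50 / 1000 = 0.05
Loss rate = 10% = 0.1
sqrt(loss) = sqrt(0.1) = 0.316227766017
Throughput (bytes/s) = 1000 / (0.05 * 0.316227766017) = 63245.5532
Throughput (kbps) = 63245.5532 * 8 / 1000 = 505.964426 -> 505.96 kbps (2 dp)

505.96


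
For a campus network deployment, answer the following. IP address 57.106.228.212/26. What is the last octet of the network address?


Given: IP = 57.106.228.212, prefix = /26
Subnet mask = 255.255.255.192
Last octet of IP: 212
Last octet of mask: 192
Network last octet = 212 AND 192 = 192

192


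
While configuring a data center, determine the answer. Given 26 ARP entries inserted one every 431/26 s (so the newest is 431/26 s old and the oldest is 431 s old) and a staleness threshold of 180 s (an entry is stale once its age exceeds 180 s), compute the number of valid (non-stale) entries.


Ages are k * 431/26 s for k = 1..26 (spacing = 16.5769 s).
Entry k is valid iff k * 431/26 <= 180 iff k <= 26 * 180 / 431 = 10.8585
n_valid = floor(10.8585) = 10
(n_stale = 26 - 10 = 16)

10


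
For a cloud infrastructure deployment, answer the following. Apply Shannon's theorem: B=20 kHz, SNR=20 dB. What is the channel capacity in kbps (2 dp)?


Given: B = 20 kHz, SNR = 20 dB
SNR linear = 10^(20/10) = 100
1 + SNR = 101
log2(101) = 6.6582114828
C = 20 * 1000 * 6.6582114828 = 133164.2297 bps
C = 133.164230 kbps -> 133.16 kbps (2 dp)

133.16


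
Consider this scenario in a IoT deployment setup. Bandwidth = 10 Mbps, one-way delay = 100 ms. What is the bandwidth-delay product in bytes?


Given: bandwidth = 10 Mbps, delay = 100 ms
BDP in bits = 10 * 10^6 * 100 / 1000
BDP in bits = 1000000
BDP in bytes = 1000000 / 8 = 125000

125000


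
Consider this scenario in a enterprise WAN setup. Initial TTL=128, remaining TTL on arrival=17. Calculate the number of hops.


Given: initial TTL = 128, received TTL = 17
Hops = initial TTL - received TTL
Hops = 128 - 17 = 111

111


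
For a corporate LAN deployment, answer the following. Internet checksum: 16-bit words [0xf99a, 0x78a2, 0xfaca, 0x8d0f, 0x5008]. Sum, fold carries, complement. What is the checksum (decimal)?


Given words: [0xf99a, 0x78a2, 0xfaca, 0x8d0f, 0x5008]
Step 1: Sum all words
Raw sum = 63898 + 30882 + 64202 + 36111 + 20488 = 215581
Step 2: Fold carry: (18973 + 3) = 18976
One's complement = ~18976 & 0xFFFF = 46559

46559


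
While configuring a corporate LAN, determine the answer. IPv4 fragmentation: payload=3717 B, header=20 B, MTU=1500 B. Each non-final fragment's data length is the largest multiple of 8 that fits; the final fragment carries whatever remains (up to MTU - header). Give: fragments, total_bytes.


Max data per non-final fragment = floor((MTU - header)/8)*8 = floor((1500 - 20)/8)*8 = floor(1480/8)*8 = 1480 B
Final fragment needs no 8-byte alignment: it can carry up to MTU - header = 1480 B
Non-final fragments needed = ceil((payload - 1480) / 1480) = ceil(2237/1480) = ceil(1.5115) = 2
Number of fragments = 2 + 1 = 3
Fragment sizes (data): 2 * 1480 B + 757 B (last, 757 <= 1480 OK)
Total bytes sent = payload + n_frags * header = 3717 + 3*20 = 3717 + 60 = 3777 B

3, 3777


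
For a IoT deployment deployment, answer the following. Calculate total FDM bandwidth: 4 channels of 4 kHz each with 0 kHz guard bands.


Given: 4 channels, 4 kHz each, guard = 0 kHz
Channel bandwidth = 4 * 4 = 16 kHz
Guard bands = 3 gaps * 0 kHz = 0 kHz
Total = 16 + 0 = 16 kHz

16


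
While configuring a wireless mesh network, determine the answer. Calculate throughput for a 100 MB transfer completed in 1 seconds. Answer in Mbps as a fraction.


Given: file = 100 MB, time = 1 s
File in Mb = 100 * 8 = 800 Mb
Throughput = 800 / 1 Mbps
Throughput = 800 Mbps

800


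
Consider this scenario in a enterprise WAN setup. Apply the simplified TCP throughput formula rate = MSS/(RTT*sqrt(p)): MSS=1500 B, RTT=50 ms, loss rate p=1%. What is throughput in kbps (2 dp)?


Given: MSS = 1500 bytes, RTT = 50 ms, loss = 1%
RTT in seconds = 50 / 1000 = 0.05
Loss rate = 1% = 0.01
sqrt(loss) = sqrt(0.01) = 0.1
Throughput (bytes/s) = 1500 / (0.05 * 0.1) = 300000.0000
Throughput (kbps) = 300000.0000 * 8 / 1000 = 2400.000000 -> 2400.00 kbps (2 dp)

2400.00


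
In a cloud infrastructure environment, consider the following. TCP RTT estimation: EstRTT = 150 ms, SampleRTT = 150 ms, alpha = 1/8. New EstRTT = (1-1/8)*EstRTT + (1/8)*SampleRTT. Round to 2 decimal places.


Given: EstRTT = 150 ms, SampleRTT = 150 ms, alpha = 1/8
New EstRTT = (1 - alpha) * EstRTT + alpha * SampleRTT
(7/8) * 150 = 131.25
(1/8) * 150 = 18.75
New EstRTT = 131.25 + 18.75 = 150 ms -> 150.00 ms (2 dp)

150.00


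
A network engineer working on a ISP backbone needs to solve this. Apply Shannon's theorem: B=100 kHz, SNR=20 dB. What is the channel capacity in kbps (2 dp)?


Given: B = 100 kHz, SNR = 20 dB
SNR linear = 10^(20/10) = 100
1 + SNR = 101
log2(101) = 6.6582114828
C = 100 * 1000 * 6.6582114828 = 665821.1483 bps
C = 665.821148 kbps -> 665.82 kbps (2 dp)

665.82


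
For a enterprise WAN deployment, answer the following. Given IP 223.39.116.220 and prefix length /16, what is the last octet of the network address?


Given: IP = 223.39.116.220, prefix = /16
Subnet mask = 255.255.0.0
Last octet of IP: 220
Last octet of mask: 0
Network last octet = 220 AND 0 = 0

0


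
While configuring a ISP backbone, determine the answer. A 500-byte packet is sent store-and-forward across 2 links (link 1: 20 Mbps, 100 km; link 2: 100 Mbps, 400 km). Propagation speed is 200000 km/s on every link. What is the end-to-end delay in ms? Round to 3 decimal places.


Packet = 500 bytes = 4000 bits. Store-and-forward: sum (t_trans + t_prop) per link.
Link 1: t_trans = 4000/(20*10^6) s = 0.2000 ms; t_prop = 100/200000 s = 0.5000 ms; subtotal = 0.7000 ms
Link 2: t_trans = 4000/(100*10^6) s = 0.0400 ms; t_prop = 400/200000 s = 2.0000 ms; subtotal = 2.0400 ms
End-to-end = 0.7000 + 2.0400 = 2.7400 ms -> 2.740 ms (3 dp)

2.740


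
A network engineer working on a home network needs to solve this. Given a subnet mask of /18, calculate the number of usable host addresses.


Given: subnet mask /18
Host bits = 32 - 18 = 14
Total addresses = 2^14 = 16384
Usable hosts = 16384 - 2 (network + broadcast) = 16382

16382
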